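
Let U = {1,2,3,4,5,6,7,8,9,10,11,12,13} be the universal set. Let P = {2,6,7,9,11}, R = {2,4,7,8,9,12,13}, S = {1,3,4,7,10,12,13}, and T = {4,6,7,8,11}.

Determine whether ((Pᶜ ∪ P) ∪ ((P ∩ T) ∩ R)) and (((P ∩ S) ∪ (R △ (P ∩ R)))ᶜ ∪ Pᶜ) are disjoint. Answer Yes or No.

No

Pᶜ = {1,3,4,5,8,10,12,13}
Pᶜ ∪ P = {1,2,3,4,5,6,7,8,9,10,11,12,13}
P ∩ T = {6,7,11}
(P ∩ T) ∩ R = {7}
(Pᶜ ∪ P) ∪ ((P ∩ T) ∩ R) = {1,2,3,4,5,6,7,8,9,10,11,12,13}
P ∩ S = {7}
P ∩ R = {2,7,9}
R △ (P ∩ R) = {4,8,12,13}
(P ∩ S) ∪ (R △ (P ∩ R)) = {4,7,8,12,13}
((P ∩ S) ∪ (R △ (P ∩ R)))ᶜ = {1,2,3,5,6,9,10,11}
((P ∩ S) ∪ (R △ (P ∩ R)))ᶜ ∪ Pᶜ = {1,2,3,4,5,6,8,9,10,11,12,13}
1 lies in both, so they are not disjoint.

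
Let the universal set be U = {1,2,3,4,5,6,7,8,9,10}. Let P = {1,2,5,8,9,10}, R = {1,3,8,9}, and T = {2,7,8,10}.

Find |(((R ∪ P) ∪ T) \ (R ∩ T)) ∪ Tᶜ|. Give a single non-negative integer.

R ∪ P = {1,2,3,5,8,9,10}
(R ∪ P) ∪ T = {1,2,3,5,7,8,9,10}
R ∩ T = {8}
((R ∪ P) ∪ T) \ (R ∩ T) = {1,2,3,5,7,9,10}
Tᶜ = {1,3,4,5,6,9}
(((R ∪ P) ∪ T) \ (R ∩ T)) ∪ Tᶜ = {1,2,3,4,5,6,7,9,10}
|(((R ∪ P) ∪ T) \ (R ∩ T)) ∪ Tᶜ| = 9

9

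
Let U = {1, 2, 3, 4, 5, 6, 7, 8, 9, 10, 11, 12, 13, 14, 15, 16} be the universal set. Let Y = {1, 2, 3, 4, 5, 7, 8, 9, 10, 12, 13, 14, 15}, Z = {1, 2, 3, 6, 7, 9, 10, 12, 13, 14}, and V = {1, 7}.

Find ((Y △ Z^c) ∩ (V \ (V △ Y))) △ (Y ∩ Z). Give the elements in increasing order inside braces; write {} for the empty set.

Z^c = {4, 5, 8, 11, 15, 16}
Y △ Z^c = {1, 2, 3, 7, 9, 10, 11, 12, 13, 14, 16}
V △ Y = {2, 3, 4, 5, 8, 9, 10, 12, 13, 14, 15}
V \ (V △ Y) = {1, 7}
(Y △ Z^c) ∩ (V \ (V △ Y)) = {1, 7}
Y ∩ Z = {1, 2, 3, 7, 9, 10, 12, 13, 14}
((Y △ Z^c) ∩ (V \ (V △ Y))) △ (Y ∩ Z) = {2, 3, 9, 10, 12, 13, 14}

{2, 3, 9, 10, 12, 13, 14}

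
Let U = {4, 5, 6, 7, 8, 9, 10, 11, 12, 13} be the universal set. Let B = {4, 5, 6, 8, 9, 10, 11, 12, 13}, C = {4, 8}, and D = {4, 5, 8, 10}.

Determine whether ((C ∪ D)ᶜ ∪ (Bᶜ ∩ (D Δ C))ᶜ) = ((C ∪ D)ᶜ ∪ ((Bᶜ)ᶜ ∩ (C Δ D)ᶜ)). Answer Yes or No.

C ∪ D = {4, 5, 8, 10}
(C ∪ D)ᶜ = {6, 7, 9, 11, 12, 13}
Bᶜ = {7}
D Δ C = {5, 10}
Bᶜ ∩ (D Δ C) = {}
(Bᶜ ∩ (D Δ C))ᶜ = {4, 5, 6, 7, 8, 9, 10, 11, 12, 13}
(C ∪ D)ᶜ ∪ (Bᶜ ∩ (D Δ C))ᶜ = {4, 5, 6, 7, 8, 9, 10, 11, 12, 13}
(Bᶜ)ᶜ = {4, 5, 6, 8, 9, 10, 11, 12, 13}
C Δ D = {5, 10}
(C Δ D)ᶜ = {4, 6, 7, 8, 9, 11, 12, 13}
(Bᶜ)ᶜ ∩ (C Δ D)ᶜ = {4, 6, 8, 9, 11, 12, 13}
(C ∪ D)ᶜ ∪ ((Bᶜ)ᶜ ∩ (C Δ D)ᶜ) = {4, 6, 7, 8, 9, 11, 12, 13}
5 ∈ (C ∪ D)ᶜ ∪ (Bᶜ ∩ (D Δ C))ᶜ but 5 ∉ (C ∪ D)ᶜ ∪ ((Bᶜ)ᶜ ∩ (C Δ D)ᶜ), so they differ.

No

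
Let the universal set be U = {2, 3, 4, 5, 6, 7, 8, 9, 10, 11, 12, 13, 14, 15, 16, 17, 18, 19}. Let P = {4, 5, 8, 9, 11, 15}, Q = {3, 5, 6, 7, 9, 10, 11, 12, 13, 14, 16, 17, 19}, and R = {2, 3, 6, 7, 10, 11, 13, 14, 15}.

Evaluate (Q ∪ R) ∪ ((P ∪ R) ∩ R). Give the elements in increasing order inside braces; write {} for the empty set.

Q ∪ R = {2, 3, 5, 6, 7, 9, 10, 11, 12, 13, 14, 15, 16, 17, 19}
P ∪ R = {2, 3, 4, 5, 6, 7, 8, 9, 10, 11, 13, 14, 15}
(P ∪ R) ∩ R = {2, 3, 6, 7, 10, 11, 13, 14, 15}
(Q ∪ R) ∪ ((P ∪ R) ∩ R) = {2, 3, 5, 6, 7, 9, 10, 11, 12, 13, 14, 15, 16, 17, 19}

{2, 3, 5, 6, 7, 9, 10, 11, 12, 13, 14, 15, 16, 17, 19}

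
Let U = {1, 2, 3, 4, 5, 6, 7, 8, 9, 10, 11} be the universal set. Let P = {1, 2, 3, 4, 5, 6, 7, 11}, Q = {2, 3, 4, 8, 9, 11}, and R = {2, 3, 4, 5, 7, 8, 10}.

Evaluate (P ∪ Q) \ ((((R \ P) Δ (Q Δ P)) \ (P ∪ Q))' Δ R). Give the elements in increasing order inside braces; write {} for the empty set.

{2, 3, 4, 5, 7, 8}

P ∪ Q = {1, 2, 3, 4, 5, 6, 7, 8, 9, 11}
R \ P = {8, 10}
Q Δ P = {1, 5, 6, 7, 8, 9}
(R \ P) Δ (Q Δ P) = {1, 5, 6, 7, 9, 10}
((R \ P) Δ (Q Δ P)) \ (P ∪ Q) = {10}
(((R \ P) Δ (Q Δ P)) \ (P ∪ Q))' = {1, 2, 3, 4, 5, 6, 7, 8, 9, 11}
(((R \ P) Δ (Q Δ P)) \ (P ∪ Q))' Δ R = {1, 6, 9, 10, 11}
(P ∪ Q) \ ((((R \ P) Δ (Q Δ P)) \ (P ∪ Q))' Δ R) = {2, 3, 4, 5, 7, 8}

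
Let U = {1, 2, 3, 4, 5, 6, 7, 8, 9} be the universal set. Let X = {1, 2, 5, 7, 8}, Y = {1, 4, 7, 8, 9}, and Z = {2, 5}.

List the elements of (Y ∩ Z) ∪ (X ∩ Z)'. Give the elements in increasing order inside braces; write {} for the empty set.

Y ∩ Z = {}
X ∩ Z = {2, 5}
(X ∩ Z)' = {1, 3, 4, 6, 7, 8, 9}
(Y ∩ Z) ∪ (X ∩ Z)' = {1, 3, 4, 6, 7, 8, 9}

{1, 3, 4, 6, 7, 8, 9}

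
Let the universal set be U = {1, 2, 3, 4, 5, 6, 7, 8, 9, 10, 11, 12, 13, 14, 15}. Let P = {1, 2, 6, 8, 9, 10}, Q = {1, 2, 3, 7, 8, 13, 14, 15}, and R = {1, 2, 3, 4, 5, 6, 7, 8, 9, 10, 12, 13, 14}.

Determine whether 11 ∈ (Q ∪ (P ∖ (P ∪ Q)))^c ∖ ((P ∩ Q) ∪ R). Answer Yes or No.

Yes

11 ∉ P and 11 ∉ Q, so 11 ∉ P ∪ Q
11 ∉ P and 11 ∉ (P ∪ Q), so 11 ∉ P ∖ (P ∪ Q)
11 ∉ Q and 11 ∉ (P ∖ (P ∪ Q)), so 11 ∉ Q ∪ (P ∖ (P ∪ Q))
11 ∈ (Q ∪ (P ∖ (P ∪ Q)))^c since 11 ∉ (Q ∪ (P ∖ (P ∪ Q)))
11 ∉ P and 11 ∉ Q, so 11 ∉ P ∩ Q
11 ∉ (P ∩ Q) and 11 ∉ R, so 11 ∉ (P ∩ Q) ∪ R
11 ∈ (Q ∪ (P ∖ (P ∪ Q)))^c and 11 ∉ ((P ∩ Q) ∪ R), so 11 ∈ (Q ∪ (P ∖ (P ∪ Q)))^c ∖ ((P ∩ Q) ∪ R)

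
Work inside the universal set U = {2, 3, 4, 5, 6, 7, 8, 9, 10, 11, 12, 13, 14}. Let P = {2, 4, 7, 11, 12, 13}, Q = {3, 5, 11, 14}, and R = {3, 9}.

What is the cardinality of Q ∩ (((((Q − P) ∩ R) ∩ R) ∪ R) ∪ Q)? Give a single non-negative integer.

Q − P = {3, 5, 14}
(Q − P) ∩ R = {3}
((Q − P) ∩ R) ∩ R = {3}
(((Q − P) ∩ R) ∩ R) ∪ R = {3, 9}
((((Q − P) ∩ R) ∩ R) ∪ R) ∪ Q = {3, 5, 9, 11, 14}
Q ∩ (((((Q − P) ∩ R) ∩ R) ∪ R) ∪ Q) = {3, 5, 11, 14}
|Q ∩ (((((Q − P) ∩ R) ∩ R) ∪ R) ∪ Q)| = 4

4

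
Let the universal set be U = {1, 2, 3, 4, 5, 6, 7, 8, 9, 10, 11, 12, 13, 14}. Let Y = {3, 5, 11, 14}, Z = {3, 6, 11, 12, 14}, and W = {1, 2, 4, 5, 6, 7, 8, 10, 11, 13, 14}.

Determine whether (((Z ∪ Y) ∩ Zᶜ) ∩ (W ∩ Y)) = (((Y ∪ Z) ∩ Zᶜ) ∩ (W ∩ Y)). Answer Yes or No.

Z ∪ Y = {3, 5, 6, 11, 12, 14}
Zᶜ = {1, 2, 4, 5, 7, 8, 9, 10, 13}
(Z ∪ Y) ∩ Zᶜ = {5}
W ∩ Y = {5, 11, 14}
((Z ∪ Y) ∩ Zᶜ) ∩ (W ∩ Y) = {5}
Y ∪ Z = {3, 5, 6, 11, 12, 14}
(Y ∪ Z) ∩ Zᶜ = {5}
((Y ∪ Z) ∩ Zᶜ) ∩ (W ∩ Y) = {5}
Both equal {5}, so ((Z ∪ Y) ∩ Zᶜ) ∩ (W ∩ Y) = ((Y ∪ Z) ∩ Zᶜ) ∩ (W ∩ Y).

Yes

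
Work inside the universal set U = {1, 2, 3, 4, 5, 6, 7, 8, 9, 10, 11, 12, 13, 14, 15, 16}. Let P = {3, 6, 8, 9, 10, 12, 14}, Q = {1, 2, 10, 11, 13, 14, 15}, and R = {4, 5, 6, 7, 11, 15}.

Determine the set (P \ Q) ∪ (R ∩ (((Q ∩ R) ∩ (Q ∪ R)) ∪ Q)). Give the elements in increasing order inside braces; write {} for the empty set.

P \ Q = {3, 6, 8, 9, 12}
Q ∩ R = {11, 15}
Q ∪ R = {1, 2, 4, 5, 6, 7, 10, 11, 13, 14, 15}
(Q ∩ R) ∩ (Q ∪ R) = {11, 15}
((Q ∩ R) ∩ (Q ∪ R)) ∪ Q = {1, 2, 10, 11, 13, 14, 15}
R ∩ (((Q ∩ R) ∩ (Q ∪ R)) ∪ Q) = {11, 15}
(P \ Q) ∪ (R ∩ (((Q ∩ R) ∩ (Q ∪ R)) ∪ Q)) = {3, 6, 8, 9, 11, 12, 15}

{3, 6, 8, 9, 11, 12, 15}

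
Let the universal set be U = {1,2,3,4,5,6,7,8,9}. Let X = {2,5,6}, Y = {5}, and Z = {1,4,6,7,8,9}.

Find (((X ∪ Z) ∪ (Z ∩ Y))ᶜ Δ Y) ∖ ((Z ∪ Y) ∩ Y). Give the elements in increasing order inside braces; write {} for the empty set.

{3}

X ∪ Z = {1,2,4,5,6,7,8,9}
Z ∩ Y = {}
(X ∪ Z) ∪ (Z ∩ Y) = {1,2,4,5,6,7,8,9}
((X ∪ Z) ∪ (Z ∩ Y))ᶜ = {3}
((X ∪ Z) ∪ (Z ∩ Y))ᶜ Δ Y = {3,5}
Z ∪ Y = {1,4,5,6,7,8,9}
(Z ∪ Y) ∩ Y = {5}
(((X ∪ Z) ∪ (Z ∩ Y))ᶜ Δ Y) ∖ ((Z ∪ Y) ∩ Y) = {3}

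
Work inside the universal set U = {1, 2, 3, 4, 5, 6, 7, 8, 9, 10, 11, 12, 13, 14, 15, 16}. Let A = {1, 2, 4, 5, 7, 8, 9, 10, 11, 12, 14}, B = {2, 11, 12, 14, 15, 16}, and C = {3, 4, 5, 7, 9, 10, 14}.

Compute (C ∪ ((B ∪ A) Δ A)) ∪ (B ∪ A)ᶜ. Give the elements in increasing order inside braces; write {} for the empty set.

{3, 4, 5, 6, 7, 9, 10, 13, 14, 15, 16}

B ∪ A = {1, 2, 4, 5, 7, 8, 9, 10, 11, 12, 14, 15, 16}
(B ∪ A) Δ A = {15, 16}
C ∪ ((B ∪ A) Δ A) = {3, 4, 5, 7, 9, 10, 14, 15, 16}
(B ∪ A)ᶜ = {3, 6, 13}
(C ∪ ((B ∪ A) Δ A)) ∪ (B ∪ A)ᶜ = {3, 4, 5, 6, 7, 9, 10, 13, 14, 15, 16}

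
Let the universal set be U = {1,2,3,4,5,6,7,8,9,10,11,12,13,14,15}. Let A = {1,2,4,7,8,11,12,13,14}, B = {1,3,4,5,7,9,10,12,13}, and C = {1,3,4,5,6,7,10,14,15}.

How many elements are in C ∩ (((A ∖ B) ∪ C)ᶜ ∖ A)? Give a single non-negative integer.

0

A ∖ B = {2,8,11,14}
(A ∖ B) ∪ C = {1,2,3,4,5,6,7,8,10,11,14,15}
((A ∖ B) ∪ C)ᶜ = {9,12,13}
((A ∖ B) ∪ C)ᶜ ∖ A = {9}
C ∩ (((A ∖ B) ∪ C)ᶜ ∖ A) = {}
|C ∩ (((A ∖ B) ∪ C)ᶜ ∖ A)| = 0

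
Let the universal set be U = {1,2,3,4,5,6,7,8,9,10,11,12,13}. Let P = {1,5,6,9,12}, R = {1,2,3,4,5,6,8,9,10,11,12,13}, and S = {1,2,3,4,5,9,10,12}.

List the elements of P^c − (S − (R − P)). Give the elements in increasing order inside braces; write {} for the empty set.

{2,3,4,7,8,10,11,13}

P^c = {2,3,4,7,8,10,11,13}
R − P = {2,3,4,8,10,11,13}
S − (R − P) = {1,5,9,12}
P^c − (S − (R − P)) = {2,3,4,7,8,10,11,13}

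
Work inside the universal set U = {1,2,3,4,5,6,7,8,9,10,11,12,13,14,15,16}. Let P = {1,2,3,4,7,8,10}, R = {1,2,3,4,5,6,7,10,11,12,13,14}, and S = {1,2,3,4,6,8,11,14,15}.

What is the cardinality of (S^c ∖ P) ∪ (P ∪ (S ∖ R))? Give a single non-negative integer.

S^c = {5,7,9,10,12,13,16}
S^c ∖ P = {5,9,12,13,16}
S ∖ R = {8,15}
P ∪ (S ∖ R) = {1,2,3,4,7,8,10,15}
(S^c ∖ P) ∪ (P ∪ (S ∖ R)) = {1,2,3,4,5,7,8,9,10,12,13,15,16}
|(S^c ∖ P) ∪ (P ∪ (S ∖ R))| = 13

13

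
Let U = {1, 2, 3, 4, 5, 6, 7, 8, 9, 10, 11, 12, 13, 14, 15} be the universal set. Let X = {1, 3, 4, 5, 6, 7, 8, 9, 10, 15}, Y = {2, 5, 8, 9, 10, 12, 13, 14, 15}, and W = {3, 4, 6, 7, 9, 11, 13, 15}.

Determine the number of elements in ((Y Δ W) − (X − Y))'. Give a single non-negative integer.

Y Δ W = {2, 3, 4, 5, 6, 7, 8, 10, 11, 12, 14}
X − Y = {1, 3, 4, 6, 7}
(Y Δ W) − (X − Y) = {2, 5, 8, 10, 11, 12, 14}
((Y Δ W) − (X − Y))' = {1, 3, 4, 6, 7, 9, 13, 15}
|((Y Δ W) − (X − Y))'| = 8

8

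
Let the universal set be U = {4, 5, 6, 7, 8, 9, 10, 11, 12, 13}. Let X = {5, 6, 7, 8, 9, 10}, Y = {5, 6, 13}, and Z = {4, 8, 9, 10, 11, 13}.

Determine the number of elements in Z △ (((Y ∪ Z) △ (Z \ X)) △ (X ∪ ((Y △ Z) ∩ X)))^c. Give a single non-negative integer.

Y ∪ Z = {4, 5, 6, 8, 9, 10, 11, 13}
Z \ X = {4, 11, 13}
(Y ∪ Z) △ (Z \ X) = {5, 6, 8, 9, 10}
Y △ Z = {4, 5, 6, 8, 9, 10, 11}
(Y △ Z) ∩ X = {5, 6, 8, 9, 10}
X ∪ ((Y △ Z) ∩ X) = {5, 6, 7, 8, 9, 10}
((Y ∪ Z) △ (Z \ X)) △ (X ∪ ((Y △ Z) ∩ X)) = {7}
(((Y ∪ Z) △ (Z \ X)) △ (X ∪ ((Y △ Z) ∩ X)))^c = {4, 5, 6, 8, 9, 10, 11, 12, 13}
Z △ (((Y ∪ Z) △ (Z \ X)) △ (X ∪ ((Y △ Z) ∩ X)))^c = {5, 6, 12}
|Z △ (((Y ∪ Z) △ (Z \ X)) △ (X ∪ ((Y △ Z) ∩ X)))^c| = 3

3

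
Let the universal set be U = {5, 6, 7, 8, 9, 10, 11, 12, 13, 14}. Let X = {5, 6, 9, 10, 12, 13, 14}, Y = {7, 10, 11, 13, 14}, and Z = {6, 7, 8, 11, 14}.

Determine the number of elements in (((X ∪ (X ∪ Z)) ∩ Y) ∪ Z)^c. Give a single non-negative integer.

3

X ∪ Z = {5, 6, 7, 8, 9, 10, 11, 12, 13, 14}
X ∪ (X ∪ Z) = {5, 6, 7, 8, 9, 10, 11, 12, 13, 14}
(X ∪ (X ∪ Z)) ∩ Y = {7, 10, 11, 13, 14}
((X ∪ (X ∪ Z)) ∩ Y) ∪ Z = {6, 7, 8, 10, 11, 13, 14}
(((X ∪ (X ∪ Z)) ∩ Y) ∪ Z)^c = {5, 9, 12}
|(((X ∪ (X ∪ Z)) ∩ Y) ∪ Z)^c| = 3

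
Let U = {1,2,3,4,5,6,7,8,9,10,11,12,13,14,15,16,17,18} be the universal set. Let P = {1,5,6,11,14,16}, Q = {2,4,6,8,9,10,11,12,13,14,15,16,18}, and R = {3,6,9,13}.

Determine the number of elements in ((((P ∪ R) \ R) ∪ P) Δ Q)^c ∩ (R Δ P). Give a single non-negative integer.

4

P ∪ R = {1,3,5,6,9,11,13,14,16}
(P ∪ R) \ R = {1,5,11,14,16}
((P ∪ R) \ R) ∪ P = {1,5,6,11,14,16}
(((P ∪ R) \ R) ∪ P) Δ Q = {1,2,4,5,8,9,10,12,13,15,18}
((((P ∪ R) \ R) ∪ P) Δ Q)^c = {3,6,7,11,14,16,17}
R Δ P = {1,3,5,9,11,13,14,16}
((((P ∪ R) \ R) ∪ P) Δ Q)^c ∩ (R Δ P) = {3,11,14,16}
|((((P ∪ R) \ R) ∪ P) Δ Q)^c ∩ (R Δ P)| = 4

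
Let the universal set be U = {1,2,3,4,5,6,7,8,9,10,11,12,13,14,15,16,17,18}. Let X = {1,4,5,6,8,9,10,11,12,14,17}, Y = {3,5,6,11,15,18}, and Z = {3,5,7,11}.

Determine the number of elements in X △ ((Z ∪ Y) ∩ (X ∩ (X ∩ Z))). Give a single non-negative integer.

Z ∪ Y = {3,5,6,7,11,15,18}
X ∩ Z = {5,11}
X ∩ (X ∩ Z) = {5,11}
(Z ∪ Y) ∩ (X ∩ (X ∩ Z)) = {5,11}
X △ ((Z ∪ Y) ∩ (X ∩ (X ∩ Z))) = {1,4,6,8,9,10,12,14,17}
|X △ ((Z ∪ Y) ∩ (X ∩ (X ∩ Z)))| = 9

9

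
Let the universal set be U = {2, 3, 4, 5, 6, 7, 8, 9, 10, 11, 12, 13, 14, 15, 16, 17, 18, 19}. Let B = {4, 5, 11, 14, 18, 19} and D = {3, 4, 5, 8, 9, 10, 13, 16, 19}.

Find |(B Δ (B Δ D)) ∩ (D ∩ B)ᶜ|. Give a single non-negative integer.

6

B Δ D = {3, 8, 9, 10, 11, 13, 14, 16, 18}
B Δ (B Δ D) = {3, 4, 5, 8, 9, 10, 13, 16, 19}
D ∩ B = {4, 5, 19}
(D ∩ B)ᶜ = {2, 3, 6, 7, 8, 9, 10, 11, 12, 13, 14, 15, 16, 17, 18}
(B Δ (B Δ D)) ∩ (D ∩ B)ᶜ = {3, 8, 9, 10, 13, 16}
|(B Δ (B Δ D)) ∩ (D ∩ B)ᶜ| = 6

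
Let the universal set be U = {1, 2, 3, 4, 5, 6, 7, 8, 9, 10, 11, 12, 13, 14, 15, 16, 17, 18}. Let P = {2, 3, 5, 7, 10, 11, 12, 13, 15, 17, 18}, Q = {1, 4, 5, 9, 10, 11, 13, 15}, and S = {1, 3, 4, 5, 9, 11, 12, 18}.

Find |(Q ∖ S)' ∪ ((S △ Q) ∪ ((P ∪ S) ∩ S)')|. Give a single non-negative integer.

Q ∖ S = {10, 13, 15}
(Q ∖ S)' = {1, 2, 3, 4, 5, 6, 7, 8, 9, 11, 12, 14, 16, 17, 18}
S △ Q = {3, 10, 12, 13, 15, 18}
P ∪ S = {1, 2, 3, 4, 5, 7, 9, 10, 11, 12, 13, 15, 17, 18}
(P ∪ S) ∩ S = {1, 3, 4, 5, 9, 11, 12, 18}
((P ∪ S) ∩ S)' = {2, 6, 7, 8, 10, 13, 14, 15, 16, 17}
(S △ Q) ∪ ((P ∪ S) ∩ S)' = {2, 3, 6, 7, 8, 10, 12, 13, 14, 15, 16, 17, 18}
(Q ∖ S)' ∪ ((S △ Q) ∪ ((P ∪ S) ∩ S)') = {1, 2, 3, 4, 5, 6, 7, 8, 9, 10, 11, 12, 13, 14, 15, 16, 17, 18}
|(Q ∖ S)' ∪ ((S △ Q) ∪ ((P ∪ S) ∩ S)')| = 18

18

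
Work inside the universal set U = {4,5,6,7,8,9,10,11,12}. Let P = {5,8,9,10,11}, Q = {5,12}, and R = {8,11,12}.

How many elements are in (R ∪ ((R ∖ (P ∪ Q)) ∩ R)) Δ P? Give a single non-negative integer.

P ∪ Q = {5,8,9,10,11,12}
R ∖ (P ∪ Q) = {}
(R ∖ (P ∪ Q)) ∩ R = {}
R ∪ ((R ∖ (P ∪ Q)) ∩ R) = {8,11,12}
(R ∪ ((R ∖ (P ∪ Q)) ∩ R)) Δ P = {5,9,10,12}
|(R ∪ ((R ∖ (P ∪ Q)) ∩ R)) Δ P| = 4

4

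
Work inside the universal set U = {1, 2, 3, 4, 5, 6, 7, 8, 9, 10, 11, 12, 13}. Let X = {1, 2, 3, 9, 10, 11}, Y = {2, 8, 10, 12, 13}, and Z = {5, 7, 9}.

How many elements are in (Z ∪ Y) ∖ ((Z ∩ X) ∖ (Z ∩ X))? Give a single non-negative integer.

Z ∪ Y = {2, 5, 7, 8, 9, 10, 12, 13}
Z ∩ X = {9}
(Z ∩ X) ∖ (Z ∩ X) = {}
(Z ∪ Y) ∖ ((Z ∩ X) ∖ (Z ∩ X)) = {2, 5, 7, 8, 9, 10, 12, 13}
|(Z ∪ Y) ∖ ((Z ∩ X) ∖ (Z ∩ X))| = 8

8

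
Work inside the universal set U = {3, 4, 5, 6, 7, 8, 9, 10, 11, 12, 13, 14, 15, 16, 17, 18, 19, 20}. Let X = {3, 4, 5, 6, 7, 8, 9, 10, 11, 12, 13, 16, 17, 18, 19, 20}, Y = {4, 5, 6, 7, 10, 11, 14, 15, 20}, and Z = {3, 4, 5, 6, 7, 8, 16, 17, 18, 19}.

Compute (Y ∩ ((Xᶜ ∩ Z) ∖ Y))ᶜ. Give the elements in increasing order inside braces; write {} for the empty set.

{3, 4, 5, 6, 7, 8, 9, 10, 11, 12, 13, 14, 15, 16, 17, 18, 19, 20}

Xᶜ = {14, 15}
Xᶜ ∩ Z = {}
(Xᶜ ∩ Z) ∖ Y = {}
Y ∩ ((Xᶜ ∩ Z) ∖ Y) = {}
(Y ∩ ((Xᶜ ∩ Z) ∖ Y))ᶜ = {3, 4, 5, 6, 7, 8, 9, 10, 11, 12, 13, 14, 15, 16, 17, 18, 19, 20}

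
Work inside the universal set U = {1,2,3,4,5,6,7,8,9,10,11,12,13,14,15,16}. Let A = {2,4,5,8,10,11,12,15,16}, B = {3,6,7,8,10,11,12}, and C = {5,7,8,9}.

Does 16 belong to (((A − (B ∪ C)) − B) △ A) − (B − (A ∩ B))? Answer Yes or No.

No

16 ∉ B and 16 ∉ C, so 16 ∉ B ∪ C
16 ∈ A and 16 ∉ (B ∪ C), so 16 ∈ A − (B ∪ C)
16 ∈ (A − (B ∪ C)) and 16 ∉ B, so 16 ∈ (A − (B ∪ C)) − B
16 ∈ ((A − (B ∪ C)) − B) and 16 ∈ A, so 16 ∉ ((A − (B ∪ C)) − B) △ A
16 ∈ A and 16 ∉ B, so 16 ∉ A ∩ B
16 ∉ B and 16 ∉ (A ∩ B), so 16 ∉ B − (A ∩ B)
16 ∉ (((A − (B ∪ C)) − B) △ A) and 16 ∉ (B − (A ∩ B)), so 16 ∉ (((A − (B ∪ C)) − B) △ A) − (B − (A ∩ B))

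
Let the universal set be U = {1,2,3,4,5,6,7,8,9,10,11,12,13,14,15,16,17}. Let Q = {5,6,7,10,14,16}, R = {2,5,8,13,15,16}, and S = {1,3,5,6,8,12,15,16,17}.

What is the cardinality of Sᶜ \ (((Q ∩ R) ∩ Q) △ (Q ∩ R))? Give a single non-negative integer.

Sᶜ = {2,4,7,9,10,11,13,14}
Q ∩ R = {5,16}
(Q ∩ R) ∩ Q = {5,16}
((Q ∩ R) ∩ Q) △ (Q ∩ R) = {}
Sᶜ \ (((Q ∩ R) ∩ Q) △ (Q ∩ R)) = {2,4,7,9,10,11,13,14}
|Sᶜ \ (((Q ∩ R) ∩ Q) △ (Q ∩ R))| = 8

8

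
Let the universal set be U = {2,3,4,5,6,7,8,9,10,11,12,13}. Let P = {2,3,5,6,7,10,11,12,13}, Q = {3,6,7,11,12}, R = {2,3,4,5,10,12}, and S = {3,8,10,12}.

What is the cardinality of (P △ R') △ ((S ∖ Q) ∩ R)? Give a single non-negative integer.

R' = {6,7,8,9,11,13}
P △ R' = {2,3,5,8,9,10,12}
S ∖ Q = {8,10}
(S ∖ Q) ∩ R = {10}
(P △ R') △ ((S ∖ Q) ∩ R) = {2,3,5,8,9,12}
|(P △ R') △ ((S ∖ Q) ∩ R)| = 6

6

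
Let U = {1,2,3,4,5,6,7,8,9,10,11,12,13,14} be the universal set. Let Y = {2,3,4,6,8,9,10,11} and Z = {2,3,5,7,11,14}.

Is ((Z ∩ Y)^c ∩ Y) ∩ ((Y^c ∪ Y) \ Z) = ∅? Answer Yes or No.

No

Z ∩ Y = {2,3,11}
(Z ∩ Y)^c = {1,4,5,6,7,8,9,10,12,13,14}
(Z ∩ Y)^c ∩ Y = {4,6,8,9,10}
Y^c = {1,5,7,12,13,14}
Y^c ∪ Y = {1,2,3,4,5,6,7,8,9,10,11,12,13,14}
(Y^c ∪ Y) \ Z = {1,4,6,8,9,10,12,13}
4 lies in both, so they are not disjoint.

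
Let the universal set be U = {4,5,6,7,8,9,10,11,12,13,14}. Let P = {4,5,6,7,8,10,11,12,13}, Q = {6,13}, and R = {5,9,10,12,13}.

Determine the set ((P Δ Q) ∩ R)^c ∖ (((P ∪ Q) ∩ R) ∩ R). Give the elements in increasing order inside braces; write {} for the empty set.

P Δ Q = {4,5,7,8,10,11,12}
(P Δ Q) ∩ R = {5,10,12}
((P Δ Q) ∩ R)^c = {4,6,7,8,9,11,13,14}
P ∪ Q = {4,5,6,7,8,10,11,12,13}
(P ∪ Q) ∩ R = {5,10,12,13}
((P ∪ Q) ∩ R) ∩ R = {5,10,12,13}
((P Δ Q) ∩ R)^c ∖ (((P ∪ Q) ∩ R) ∩ R) = {4,6,7,8,9,11,14}

{4,6,7,8,9,11,14}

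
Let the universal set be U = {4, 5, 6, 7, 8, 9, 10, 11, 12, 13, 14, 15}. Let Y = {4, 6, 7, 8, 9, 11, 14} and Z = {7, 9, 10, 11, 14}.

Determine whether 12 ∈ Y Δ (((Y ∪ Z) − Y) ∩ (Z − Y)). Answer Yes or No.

No

12 ∉ Y and 12 ∉ Z, so 12 ∉ Y ∪ Z
12 ∉ (Y ∪ Z) and 12 ∉ Y, so 12 ∉ (Y ∪ Z) − Y
12 ∉ Z and 12 ∉ Y, so 12 ∉ Z − Y
12 ∉ ((Y ∪ Z) − Y) and 12 ∉ (Z − Y), so 12 ∉ ((Y ∪ Z) − Y) ∩ (Z − Y)
12 ∉ Y and 12 ∉ (((Y ∪ Z) − Y) ∩ (Z − Y)), so 12 ∉ Y Δ (((Y ∪ Z) − Y) ∩ (Z − Y))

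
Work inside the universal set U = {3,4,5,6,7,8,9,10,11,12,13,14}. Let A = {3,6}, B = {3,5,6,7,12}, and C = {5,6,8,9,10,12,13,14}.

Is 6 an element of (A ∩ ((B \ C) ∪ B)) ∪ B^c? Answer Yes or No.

6 ∈ B and 6 ∈ C, so 6 ∉ B \ C
6 ∉ (B \ C) and 6 ∈ B, so 6 ∈ (B \ C) ∪ B
6 ∈ A and 6 ∈ ((B \ C) ∪ B), so 6 ∈ A ∩ ((B \ C) ∪ B)
6 ∈ B, so 6 ∉ B^c
6 ∈ (A ∩ ((B \ C) ∪ B)) and 6 ∉ B^c, so 6 ∈ (A ∩ ((B \ C) ∪ B)) ∪ B^c

Yes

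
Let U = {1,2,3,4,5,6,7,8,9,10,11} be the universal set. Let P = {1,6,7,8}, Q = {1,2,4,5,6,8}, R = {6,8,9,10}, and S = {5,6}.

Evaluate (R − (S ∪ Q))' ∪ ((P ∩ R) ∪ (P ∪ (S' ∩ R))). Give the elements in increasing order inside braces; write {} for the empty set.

{1,2,3,4,5,6,7,8,9,10,11}

S ∪ Q = {1,2,4,5,6,8}
R − (S ∪ Q) = {9,10}
(R − (S ∪ Q))' = {1,2,3,4,5,6,7,8,11}
P ∩ R = {6,8}
S' = {1,2,3,4,7,8,9,10,11}
S' ∩ R = {8,9,10}
P ∪ (S' ∩ R) = {1,6,7,8,9,10}
(P ∩ R) ∪ (P ∪ (S' ∩ R)) = {1,6,7,8,9,10}
(R − (S ∪ Q))' ∪ ((P ∩ R) ∪ (P ∪ (S' ∩ R))) = {1,2,3,4,5,6,7,8,9,10,11}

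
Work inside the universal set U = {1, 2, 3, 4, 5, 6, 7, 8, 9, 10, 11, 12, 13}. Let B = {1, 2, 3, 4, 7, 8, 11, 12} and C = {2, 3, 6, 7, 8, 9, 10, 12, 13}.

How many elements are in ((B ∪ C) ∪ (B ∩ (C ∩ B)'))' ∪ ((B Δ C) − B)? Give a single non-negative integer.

B ∪ C = {1, 2, 3, 4, 6, 7, 8, 9, 10, 11, 12, 13}
C ∩ B = {2, 3, 7, 8, 12}
(C ∩ B)' = {1, 4, 5, 6, 9, 10, 11, 13}
B ∩ (C ∩ B)' = {1, 4, 11}
(B ∪ C) ∪ (B ∩ (C ∩ B)') = {1, 2, 3, 4, 6, 7, 8, 9, 10, 11, 12, 13}
((B ∪ C) ∪ (B ∩ (C ∩ B)'))' = {5}
B Δ C = {1, 4, 6, 9, 10, 11, 13}
(B Δ C) − B = {6, 9, 10, 13}
((B ∪ C) ∪ (B ∩ (C ∩ B)'))' ∪ ((B Δ C) − B) = {5, 6, 9, 10, 13}
|((B ∪ C) ∪ (B ∩ (C ∩ B)'))' ∪ ((B Δ C) − B)| = 5

5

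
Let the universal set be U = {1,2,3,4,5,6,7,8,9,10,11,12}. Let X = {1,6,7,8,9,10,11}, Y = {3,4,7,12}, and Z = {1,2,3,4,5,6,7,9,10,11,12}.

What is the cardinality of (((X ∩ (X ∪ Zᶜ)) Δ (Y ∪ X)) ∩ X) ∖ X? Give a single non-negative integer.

Zᶜ = {8}
X ∪ Zᶜ = {1,6,7,8,9,10,11}
X ∩ (X ∪ Zᶜ) = {1,6,7,8,9,10,11}
Y ∪ X = {1,3,4,6,7,8,9,10,11,12}
(X ∩ (X ∪ Zᶜ)) Δ (Y ∪ X) = {3,4,12}
((X ∩ (X ∪ Zᶜ)) Δ (Y ∪ X)) ∩ X = {}
(((X ∩ (X ∪ Zᶜ)) Δ (Y ∪ X)) ∩ X) ∖ X = {}
|(((X ∩ (X ∪ Zᶜ)) Δ (Y ∪ X)) ∩ X) ∖ X| = 0

0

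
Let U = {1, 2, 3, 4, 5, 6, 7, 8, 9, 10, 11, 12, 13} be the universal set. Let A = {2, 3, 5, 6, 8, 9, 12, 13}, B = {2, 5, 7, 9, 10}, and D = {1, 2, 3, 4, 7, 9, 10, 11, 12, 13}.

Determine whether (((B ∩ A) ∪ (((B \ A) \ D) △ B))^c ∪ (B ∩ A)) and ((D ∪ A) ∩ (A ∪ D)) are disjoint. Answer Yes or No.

B ∩ A = {2, 5, 9}
B \ A = {7, 10}
(B \ A) \ D = {}
((B \ A) \ D) △ B = {2, 5, 7, 9, 10}
(B ∩ A) ∪ (((B \ A) \ D) △ B) = {2, 5, 7, 9, 10}
((B ∩ A) ∪ (((B \ A) \ D) △ B))^c = {1, 3, 4, 6, 8, 11, 12, 13}
((B ∩ A) ∪ (((B \ A) \ D) △ B))^c ∪ (B ∩ A) = {1, 2, 3, 4, 5, 6, 8, 9, 11, 12, 13}
D ∪ A = {1, 2, 3, 4, 5, 6, 7, 8, 9, 10, 11, 12, 13}
A ∪ D = {1, 2, 3, 4, 5, 6, 7, 8, 9, 10, 11, 12, 13}
(D ∪ A) ∩ (A ∪ D) = {1, 2, 3, 4, 5, 6, 7, 8, 9, 10, 11, 12, 13}
1 lies in both, so they are not disjoint.

No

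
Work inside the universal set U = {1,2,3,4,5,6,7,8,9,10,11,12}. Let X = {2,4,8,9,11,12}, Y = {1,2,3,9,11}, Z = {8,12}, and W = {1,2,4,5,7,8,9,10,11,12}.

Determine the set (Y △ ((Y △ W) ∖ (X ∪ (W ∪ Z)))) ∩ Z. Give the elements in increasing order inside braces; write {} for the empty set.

{}

Y △ W = {3,4,5,7,8,10,12}
W ∪ Z = {1,2,4,5,7,8,9,10,11,12}
X ∪ (W ∪ Z) = {1,2,4,5,7,8,9,10,11,12}
(Y △ W) ∖ (X ∪ (W ∪ Z)) = {3}
Y △ ((Y △ W) ∖ (X ∪ (W ∪ Z))) = {1,2,9,11}
(Y △ ((Y △ W) ∖ (X ∪ (W ∪ Z)))) ∩ Z = {}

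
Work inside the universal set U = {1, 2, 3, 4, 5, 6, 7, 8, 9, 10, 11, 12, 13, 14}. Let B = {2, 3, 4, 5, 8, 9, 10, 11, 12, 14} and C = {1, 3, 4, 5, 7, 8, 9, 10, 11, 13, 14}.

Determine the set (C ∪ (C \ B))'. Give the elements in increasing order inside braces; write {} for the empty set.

{2, 6, 12}

C \ B = {1, 7, 13}
C ∪ (C \ B) = {1, 3, 4, 5, 7, 8, 9, 10, 11, 13, 14}
(C ∪ (C \ B))' = {2, 6, 12}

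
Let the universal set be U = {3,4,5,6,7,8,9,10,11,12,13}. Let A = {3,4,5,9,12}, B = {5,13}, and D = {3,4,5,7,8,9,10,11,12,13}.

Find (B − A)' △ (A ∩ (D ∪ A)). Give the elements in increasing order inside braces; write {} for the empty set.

B − A = {13}
(B − A)' = {3,4,5,6,7,8,9,10,11,12}
D ∪ A = {3,4,5,7,8,9,10,11,12,13}
A ∩ (D ∪ A) = {3,4,5,9,12}
(B − A)' △ (A ∩ (D ∪ A)) = {6,7,8,10,11}

{6,7,8,10,11}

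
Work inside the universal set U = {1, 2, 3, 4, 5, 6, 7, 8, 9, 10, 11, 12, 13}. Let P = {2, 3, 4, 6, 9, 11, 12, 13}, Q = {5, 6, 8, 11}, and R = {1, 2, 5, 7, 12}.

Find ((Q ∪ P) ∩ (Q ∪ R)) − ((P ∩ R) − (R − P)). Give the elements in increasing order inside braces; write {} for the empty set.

{5, 6, 8, 11}

Q ∪ P = {2, 3, 4, 5, 6, 8, 9, 11, 12, 13}
Q ∪ R = {1, 2, 5, 6, 7, 8, 11, 12}
(Q ∪ P) ∩ (Q ∪ R) = {2, 5, 6, 8, 11, 12}
P ∩ R = {2, 12}
R − P = {1, 5, 7}
(P ∩ R) − (R − P) = {2, 12}
((Q ∪ P) ∩ (Q ∪ R)) − ((P ∩ R) − (R − P)) = {5, 6, 8, 11}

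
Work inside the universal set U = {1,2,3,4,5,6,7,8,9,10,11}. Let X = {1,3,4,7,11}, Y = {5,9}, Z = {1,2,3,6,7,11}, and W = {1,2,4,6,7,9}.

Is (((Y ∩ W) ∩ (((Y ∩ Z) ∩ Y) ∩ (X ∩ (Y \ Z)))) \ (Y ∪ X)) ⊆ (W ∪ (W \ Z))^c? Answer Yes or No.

Y ∩ W = {9}
Y ∩ Z = {}
(Y ∩ Z) ∩ Y = {}
Y \ Z = {5,9}
X ∩ (Y \ Z) = {}
((Y ∩ Z) ∩ Y) ∩ (X ∩ (Y \ Z)) = {}
(Y ∩ W) ∩ (((Y ∩ Z) ∩ Y) ∩ (X ∩ (Y \ Z))) = {}
Y ∪ X = {1,3,4,5,7,9,11}
((Y ∩ W) ∩ (((Y ∩ Z) ∩ Y) ∩ (X ∩ (Y \ Z)))) \ (Y ∪ X) = {}
W \ Z = {4,9}
W ∪ (W \ Z) = {1,2,4,6,7,9}
(W ∪ (W \ Z))^c = {3,5,8,10,11}
Every element of {} is in {3,5,8,10,11}, so ((Y ∩ W) ∩ (((Y ∩ Z) ∩ Y) ∩ (X ∩ (Y \ Z)))) \ (Y ∪ X) ⊆ (W ∪ (W \ Z))^c.

Yes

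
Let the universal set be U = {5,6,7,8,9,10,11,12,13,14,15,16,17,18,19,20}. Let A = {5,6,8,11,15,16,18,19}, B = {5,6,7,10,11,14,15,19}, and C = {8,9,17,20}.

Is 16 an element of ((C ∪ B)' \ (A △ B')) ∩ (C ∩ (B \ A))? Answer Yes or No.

No

16 ∉ C and 16 ∉ B, so 16 ∉ C ∪ B
16 ∈ (C ∪ B)' since 16 ∉ (C ∪ B)
16 ∉ B, so 16 ∈ B'
16 ∈ A and 16 ∈ B', so 16 ∉ A △ B'
16 ∈ (C ∪ B)' and 16 ∉ (A △ B'), so 16 ∈ (C ∪ B)' \ (A △ B')
16 ∉ B and 16 ∈ A, so 16 ∉ B \ A
16 ∉ C and 16 ∉ (B \ A), so 16 ∉ C ∩ (B \ A)
16 ∈ ((C ∪ B)' \ (A △ B')) and 16 ∉ (C ∩ (B \ A)), so 16 ∉ ((C ∪ B)' \ (A △ B')) ∩ (C ∩ (B \ A))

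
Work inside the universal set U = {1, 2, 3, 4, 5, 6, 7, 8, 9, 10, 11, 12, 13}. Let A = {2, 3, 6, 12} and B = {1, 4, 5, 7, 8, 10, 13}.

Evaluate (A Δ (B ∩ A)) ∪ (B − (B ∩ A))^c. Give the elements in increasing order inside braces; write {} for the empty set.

{2, 3, 6, 9, 11, 12}

B ∩ A = {}
A Δ (B ∩ A) = {2, 3, 6, 12}
B − (B ∩ A) = {1, 4, 5, 7, 8, 10, 13}
(B − (B ∩ A))^c = {2, 3, 6, 9, 11, 12}
(A Δ (B ∩ A)) ∪ (B − (B ∩ A))^c = {2, 3, 6, 9, 11, 12}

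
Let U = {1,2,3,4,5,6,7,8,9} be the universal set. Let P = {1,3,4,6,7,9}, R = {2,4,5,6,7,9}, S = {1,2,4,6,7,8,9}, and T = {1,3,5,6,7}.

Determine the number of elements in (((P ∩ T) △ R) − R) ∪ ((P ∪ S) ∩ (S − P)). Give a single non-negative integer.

4

P ∩ T = {1,3,6,7}
(P ∩ T) △ R = {1,2,3,4,5,9}
((P ∩ T) △ R) − R = {1,3}
P ∪ S = {1,2,3,4,6,7,8,9}
S − P = {2,8}
(P ∪ S) ∩ (S − P) = {2,8}
(((P ∩ T) △ R) − R) ∪ ((P ∪ S) ∩ (S − P)) = {1,2,3,8}
|(((P ∩ T) △ R) − R) ∪ ((P ∪ S) ∩ (S − P))| = 4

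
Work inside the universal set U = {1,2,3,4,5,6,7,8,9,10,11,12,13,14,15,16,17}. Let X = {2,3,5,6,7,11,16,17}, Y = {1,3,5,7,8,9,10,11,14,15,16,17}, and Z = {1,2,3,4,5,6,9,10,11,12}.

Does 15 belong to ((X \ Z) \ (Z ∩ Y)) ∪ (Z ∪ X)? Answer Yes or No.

15 ∉ X and 15 ∉ Z, so 15 ∉ X \ Z
15 ∉ Z and 15 ∈ Y, so 15 ∉ Z ∩ Y
15 ∉ (X \ Z) and 15 ∉ (Z ∩ Y), so 15 ∉ (X \ Z) \ (Z ∩ Y)
15 ∉ Z and 15 ∉ X, so 15 ∉ Z ∪ X
15 ∉ ((X \ Z) \ (Z ∩ Y)) and 15 ∉ (Z ∪ X), so 15 ∉ ((X \ Z) \ (Z ∩ Y)) ∪ (Z ∪ X)

No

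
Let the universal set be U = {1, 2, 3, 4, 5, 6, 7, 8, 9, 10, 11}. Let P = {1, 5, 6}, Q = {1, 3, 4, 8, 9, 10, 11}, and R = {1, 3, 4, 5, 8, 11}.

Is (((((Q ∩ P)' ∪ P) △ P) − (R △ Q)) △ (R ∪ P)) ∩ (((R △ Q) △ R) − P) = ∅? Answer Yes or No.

Yes

Q ∩ P = {1}
(Q ∩ P)' = {2, 3, 4, 5, 6, 7, 8, 9, 10, 11}
(Q ∩ P)' ∪ P = {1, 2, 3, 4, 5, 6, 7, 8, 9, 10, 11}
((Q ∩ P)' ∪ P) △ P = {2, 3, 4, 7, 8, 9, 10, 11}
R △ Q = {5, 9, 10}
(((Q ∩ P)' ∪ P) △ P) − (R △ Q) = {2, 3, 4, 7, 8, 11}
R ∪ P = {1, 3, 4, 5, 6, 8, 11}
((((Q ∩ P)' ∪ P) △ P) − (R △ Q)) △ (R ∪ P) = {1, 2, 5, 6, 7}
(R △ Q) △ R = {1, 3, 4, 8, 9, 10, 11}
((R △ Q) △ R) − P = {3, 4, 8, 9, 10, 11}
{1, 2, 5, 6, 7} and {3, 4, 8, 9, 10, 11} share no elements.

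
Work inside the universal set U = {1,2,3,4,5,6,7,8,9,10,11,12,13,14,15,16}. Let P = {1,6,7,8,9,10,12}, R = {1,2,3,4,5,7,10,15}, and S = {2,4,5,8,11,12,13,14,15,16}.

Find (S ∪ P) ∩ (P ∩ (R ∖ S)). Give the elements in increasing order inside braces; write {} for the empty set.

S ∪ P = {1,2,4,5,6,7,8,9,10,11,12,13,14,15,16}
R ∖ S = {1,3,7,10}
P ∩ (R ∖ S) = {1,7,10}
(S ∪ P) ∩ (P ∩ (R ∖ S)) = {1,7,10}

{1,7,10}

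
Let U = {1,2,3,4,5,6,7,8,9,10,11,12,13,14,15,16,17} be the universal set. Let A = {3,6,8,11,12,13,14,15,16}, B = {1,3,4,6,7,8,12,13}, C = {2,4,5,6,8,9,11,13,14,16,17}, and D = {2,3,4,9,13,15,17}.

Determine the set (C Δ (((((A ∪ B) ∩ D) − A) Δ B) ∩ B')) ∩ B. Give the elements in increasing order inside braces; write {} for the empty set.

A ∪ B = {1,3,4,6,7,8,11,12,13,14,15,16}
(A ∪ B) ∩ D = {3,4,13,15}
((A ∪ B) ∩ D) − A = {4}
(((A ∪ B) ∩ D) − A) Δ B = {1,3,6,7,8,12,13}
B' = {2,5,9,10,11,14,15,16,17}
((((A ∪ B) ∩ D) − A) Δ B) ∩ B' = {}
C Δ (((((A ∪ B) ∩ D) − A) Δ B) ∩ B') = {2,4,5,6,8,9,11,13,14,16,17}
(C Δ (((((A ∪ B) ∩ D) − A) Δ B) ∩ B')) ∩ B = {4,6,8,13}

{4,6,8,13}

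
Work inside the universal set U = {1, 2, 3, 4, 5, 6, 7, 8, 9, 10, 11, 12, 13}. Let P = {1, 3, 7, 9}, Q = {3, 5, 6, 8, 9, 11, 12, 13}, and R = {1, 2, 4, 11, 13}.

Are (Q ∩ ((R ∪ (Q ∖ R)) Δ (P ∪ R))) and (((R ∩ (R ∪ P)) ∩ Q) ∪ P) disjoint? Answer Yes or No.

Yes

Q ∖ R = {3, 5, 6, 8, 9, 12}
R ∪ (Q ∖ R) = {1, 2, 3, 4, 5, 6, 8, 9, 11, 12, 13}
P ∪ R = {1, 2, 3, 4, 7, 9, 11, 13}
(R ∪ (Q ∖ R)) Δ (P ∪ R) = {5, 6, 7, 8, 12}
Q ∩ ((R ∪ (Q ∖ R)) Δ (P ∪ R)) = {5, 6, 8, 12}
R ∪ P = {1, 2, 3, 4, 7, 9, 11, 13}
R ∩ (R ∪ P) = {1, 2, 4, 11, 13}
(R ∩ (R ∪ P)) ∩ Q = {11, 13}
((R ∩ (R ∪ P)) ∩ Q) ∪ P = {1, 3, 7, 9, 11, 13}
{5, 6, 8, 12} and {1, 3, 7, 9, 11, 13} share no elements.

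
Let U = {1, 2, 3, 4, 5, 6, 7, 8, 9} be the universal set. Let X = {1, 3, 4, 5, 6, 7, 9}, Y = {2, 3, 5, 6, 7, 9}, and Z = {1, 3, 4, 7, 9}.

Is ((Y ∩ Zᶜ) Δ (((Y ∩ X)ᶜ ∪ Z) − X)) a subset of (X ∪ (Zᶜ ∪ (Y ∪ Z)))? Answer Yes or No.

Yes

Zᶜ = {2, 5, 6, 8}
Y ∩ Zᶜ = {2, 5, 6}
Y ∩ X = {3, 5, 6, 7, 9}
(Y ∩ X)ᶜ = {1, 2, 4, 8}
(Y ∩ X)ᶜ ∪ Z = {1, 2, 3, 4, 7, 8, 9}
((Y ∩ X)ᶜ ∪ Z) − X = {2, 8}
(Y ∩ Zᶜ) Δ (((Y ∩ X)ᶜ ∪ Z) − X) = {5, 6, 8}
Y ∪ Z = {1, 2, 3, 4, 5, 6, 7, 9}
Zᶜ ∪ (Y ∪ Z) = {1, 2, 3, 4, 5, 6, 7, 8, 9}
X ∪ (Zᶜ ∪ (Y ∪ Z)) = {1, 2, 3, 4, 5, 6, 7, 8, 9}
Every element of {5, 6, 8} is in {1, 2, 3, 4, 5, 6, 7, 8, 9}, so (Y ∩ Zᶜ) Δ (((Y ∩ X)ᶜ ∪ Z) − X) ⊆ X ∪ (Zᶜ ∪ (Y ∪ Z)).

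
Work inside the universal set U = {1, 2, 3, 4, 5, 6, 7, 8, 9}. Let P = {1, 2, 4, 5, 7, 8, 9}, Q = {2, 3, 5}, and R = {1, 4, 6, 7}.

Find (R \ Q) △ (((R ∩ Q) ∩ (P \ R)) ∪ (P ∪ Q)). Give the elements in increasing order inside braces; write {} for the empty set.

R \ Q = {1, 4, 6, 7}
R ∩ Q = {}
P \ R = {2, 5, 8, 9}
(R ∩ Q) ∩ (P \ R) = {}
P ∪ Q = {1, 2, 3, 4, 5, 7, 8, 9}
((R ∩ Q) ∩ (P \ R)) ∪ (P ∪ Q) = {1, 2, 3, 4, 5, 7, 8, 9}
(R \ Q) △ (((R ∩ Q) ∩ (P \ R)) ∪ (P ∪ Q)) = {2, 3, 5, 6, 8, 9}

{2, 3, 5, 6, 8, 9}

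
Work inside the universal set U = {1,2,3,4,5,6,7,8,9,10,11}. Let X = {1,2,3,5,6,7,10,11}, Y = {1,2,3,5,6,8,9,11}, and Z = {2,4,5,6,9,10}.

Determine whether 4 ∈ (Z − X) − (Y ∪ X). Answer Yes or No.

Yes

4 ∈ Z and 4 ∉ X, so 4 ∈ Z − X
4 ∉ Y and 4 ∉ X, so 4 ∉ Y ∪ X
4 ∈ (Z − X) and 4 ∉ (Y ∪ X), so 4 ∈ (Z − X) − (Y ∪ X)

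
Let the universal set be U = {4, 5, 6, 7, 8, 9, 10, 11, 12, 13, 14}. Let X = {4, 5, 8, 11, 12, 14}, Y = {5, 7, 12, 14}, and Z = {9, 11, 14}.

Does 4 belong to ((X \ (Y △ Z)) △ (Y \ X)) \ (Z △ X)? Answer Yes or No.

No

4 ∉ Y and 4 ∉ Z, so 4 ∉ Y △ Z
4 ∈ X and 4 ∉ (Y △ Z), so 4 ∈ X \ (Y △ Z)
4 ∉ Y and 4 ∈ X, so 4 ∉ Y \ X
4 ∈ (X \ (Y △ Z)) and 4 ∉ (Y \ X), so 4 ∈ (X \ (Y △ Z)) △ (Y \ X)
4 ∉ Z and 4 ∈ X, so 4 ∈ Z △ X
4 ∈ ((X \ (Y △ Z)) △ (Y \ X)) and 4 ∈ (Z △ X), so 4 ∉ ((X \ (Y △ Z)) △ (Y \ X)) \ (Z △ X)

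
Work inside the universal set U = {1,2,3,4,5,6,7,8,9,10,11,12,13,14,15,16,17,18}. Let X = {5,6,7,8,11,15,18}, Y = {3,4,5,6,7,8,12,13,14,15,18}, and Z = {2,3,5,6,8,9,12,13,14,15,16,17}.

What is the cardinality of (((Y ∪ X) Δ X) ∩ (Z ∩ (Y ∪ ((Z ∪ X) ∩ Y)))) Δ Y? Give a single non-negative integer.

7

Y ∪ X = {3,4,5,6,7,8,11,12,13,14,15,18}
(Y ∪ X) Δ X = {3,4,12,13,14}
Z ∪ X = {2,3,5,6,7,8,9,11,12,13,14,15,16,17,18}
(Z ∪ X) ∩ Y = {3,5,6,7,8,12,13,14,15,18}
Y ∪ ((Z ∪ X) ∩ Y) = {3,4,5,6,7,8,12,13,14,15,18}
Z ∩ (Y ∪ ((Z ∪ X) ∩ Y)) = {3,5,6,8,12,13,14,15}
((Y ∪ X) Δ X) ∩ (Z ∩ (Y ∪ ((Z ∪ X) ∩ Y))) = {3,12,13,14}
(((Y ∪ X) Δ X) ∩ (Z ∩ (Y ∪ ((Z ∪ X) ∩ Y)))) Δ Y = {4,5,6,7,8,15,18}
|(((Y ∪ X) Δ X) ∩ (Z ∩ (Y ∪ ((Z ∪ X) ∩ Y)))) Δ Y| = 7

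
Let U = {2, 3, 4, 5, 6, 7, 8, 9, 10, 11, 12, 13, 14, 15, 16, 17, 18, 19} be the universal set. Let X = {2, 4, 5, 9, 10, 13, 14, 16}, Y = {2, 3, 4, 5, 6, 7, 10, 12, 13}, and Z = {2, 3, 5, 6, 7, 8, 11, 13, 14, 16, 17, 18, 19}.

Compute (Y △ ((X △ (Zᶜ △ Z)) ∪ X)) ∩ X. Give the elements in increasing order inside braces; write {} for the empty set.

Zᶜ = {4, 9, 10, 12, 15}
Zᶜ △ Z = {2, 3, 4, 5, 6, 7, 8, 9, 10, 11, 12, 13, 14, 15, 16, 17, 18, 19}
X △ (Zᶜ △ Z) = {3, 6, 7, 8, 11, 12, 15, 17, 18, 19}
(X △ (Zᶜ △ Z)) ∪ X = {2, 3, 4, 5, 6, 7, 8, 9, 10, 11, 12, 13, 14, 15, 16, 17, 18, 19}
Y △ ((X △ (Zᶜ △ Z)) ∪ X) = {8, 9, 11, 14, 15, 16, 17, 18, 19}
(Y △ ((X △ (Zᶜ △ Z)) ∪ X)) ∩ X = {9, 14, 16}

{9, 14, 16}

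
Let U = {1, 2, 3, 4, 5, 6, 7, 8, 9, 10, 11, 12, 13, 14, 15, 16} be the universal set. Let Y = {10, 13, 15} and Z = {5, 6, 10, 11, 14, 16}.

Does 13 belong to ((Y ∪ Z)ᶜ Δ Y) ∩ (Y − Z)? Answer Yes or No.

Yes

13 ∈ Y and 13 ∉ Z, so 13 ∈ Y ∪ Z
13 ∉ (Y ∪ Z)ᶜ since 13 ∈ (Y ∪ Z)
13 ∉ (Y ∪ Z)ᶜ and 13 ∈ Y, so 13 ∈ (Y ∪ Z)ᶜ Δ Y
13 ∈ Y and 13 ∉ Z, so 13 ∈ Y − Z
13 ∈ ((Y ∪ Z)ᶜ Δ Y) and 13 ∈ (Y − Z), so 13 ∈ ((Y ∪ Z)ᶜ Δ Y) ∩ (Y − Z)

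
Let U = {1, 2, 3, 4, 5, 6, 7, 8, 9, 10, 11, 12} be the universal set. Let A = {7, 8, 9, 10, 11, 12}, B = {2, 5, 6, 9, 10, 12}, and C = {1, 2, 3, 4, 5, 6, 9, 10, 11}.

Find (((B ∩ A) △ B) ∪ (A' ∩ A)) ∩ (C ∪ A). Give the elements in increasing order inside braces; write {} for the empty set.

B ∩ A = {9, 10, 12}
(B ∩ A) △ B = {2, 5, 6}
A' = {1, 2, 3, 4, 5, 6}
A' ∩ A = {}
((B ∩ A) △ B) ∪ (A' ∩ A) = {2, 5, 6}
C ∪ A = {1, 2, 3, 4, 5, 6, 7, 8, 9, 10, 11, 12}
(((B ∩ A) △ B) ∪ (A' ∩ A)) ∩ (C ∪ A) = {2, 5, 6}

{2, 5, 6}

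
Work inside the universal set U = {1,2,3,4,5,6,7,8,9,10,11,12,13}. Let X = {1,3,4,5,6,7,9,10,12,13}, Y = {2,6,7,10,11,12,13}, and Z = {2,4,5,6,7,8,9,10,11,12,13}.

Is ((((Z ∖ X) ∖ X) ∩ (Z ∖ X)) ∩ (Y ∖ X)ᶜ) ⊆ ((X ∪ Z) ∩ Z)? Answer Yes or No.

Yes

Z ∖ X = {2,8,11}
(Z ∖ X) ∖ X = {2,8,11}
((Z ∖ X) ∖ X) ∩ (Z ∖ X) = {2,8,11}
Y ∖ X = {2,11}
(Y ∖ X)ᶜ = {1,3,4,5,6,7,8,9,10,12,13}
(((Z ∖ X) ∖ X) ∩ (Z ∖ X)) ∩ (Y ∖ X)ᶜ = {8}
X ∪ Z = {1,2,3,4,5,6,7,8,9,10,11,12,13}
(X ∪ Z) ∩ Z = {2,4,5,6,7,8,9,10,11,12,13}
Every element of {8} is in {2,4,5,6,7,8,9,10,11,12,13}, so (((Z ∖ X) ∖ X) ∩ (Z ∖ X)) ∩ (Y ∖ X)ᶜ ⊆ (X ∪ Z) ∩ Z.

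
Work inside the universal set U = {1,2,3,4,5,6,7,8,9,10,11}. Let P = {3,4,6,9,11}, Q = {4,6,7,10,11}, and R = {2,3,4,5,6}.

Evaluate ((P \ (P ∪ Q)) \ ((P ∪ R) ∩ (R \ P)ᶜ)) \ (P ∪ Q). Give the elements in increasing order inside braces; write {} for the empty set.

P ∪ Q = {3,4,6,7,9,10,11}
P \ (P ∪ Q) = {}
P ∪ R = {2,3,4,5,6,9,11}
R \ P = {2,5}
(R \ P)ᶜ = {1,3,4,6,7,8,9,10,11}
(P ∪ R) ∩ (R \ P)ᶜ = {3,4,6,9,11}
(P \ (P ∪ Q)) \ ((P ∪ R) ∩ (R \ P)ᶜ) = {}
((P \ (P ∪ Q)) \ ((P ∪ R) ∩ (R \ P)ᶜ)) \ (P ∪ Q) = {}

{}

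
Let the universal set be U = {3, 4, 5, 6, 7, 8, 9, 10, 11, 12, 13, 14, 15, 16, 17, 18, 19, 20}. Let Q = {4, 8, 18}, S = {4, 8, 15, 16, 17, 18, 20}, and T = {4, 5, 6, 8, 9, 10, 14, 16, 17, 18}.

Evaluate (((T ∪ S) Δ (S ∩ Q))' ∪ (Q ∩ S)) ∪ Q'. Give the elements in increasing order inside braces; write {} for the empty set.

{3, 4, 5, 6, 7, 8, 9, 10, 11, 12, 13, 14, 15, 16, 17, 18, 19, 20}

T ∪ S = {4, 5, 6, 8, 9, 10, 14, 15, 16, 17, 18, 20}
S ∩ Q = {4, 8, 18}
(T ∪ S) Δ (S ∩ Q) = {5, 6, 9, 10, 14, 15, 16, 17, 20}
((T ∪ S) Δ (S ∩ Q))' = {3, 4, 7, 8, 11, 12, 13, 18, 19}
Q ∩ S = {4, 8, 18}
((T ∪ S) Δ (S ∩ Q))' ∪ (Q ∩ S) = {3, 4, 7, 8, 11, 12, 13, 18, 19}
Q' = {3, 5, 6, 7, 9, 10, 11, 12, 13, 14, 15, 16, 17, 19, 20}
(((T ∪ S) Δ (S ∩ Q))' ∪ (Q ∩ S)) ∪ Q' = {3, 4, 5, 6, 7, 8, 9, 10, 11, 12, 13, 14, 15, 16, 17, 18, 19, 20}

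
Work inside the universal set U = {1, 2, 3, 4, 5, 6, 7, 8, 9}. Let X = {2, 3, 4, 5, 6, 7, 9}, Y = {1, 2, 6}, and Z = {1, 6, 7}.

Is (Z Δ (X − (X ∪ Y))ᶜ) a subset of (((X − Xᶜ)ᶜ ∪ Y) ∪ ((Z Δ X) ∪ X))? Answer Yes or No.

Yes

X ∪ Y = {1, 2, 3, 4, 5, 6, 7, 9}
X − (X ∪ Y) = {}
(X − (X ∪ Y))ᶜ = {1, 2, 3, 4, 5, 6, 7, 8, 9}
Z Δ (X − (X ∪ Y))ᶜ = {2, 3, 4, 5, 8, 9}
Xᶜ = {1, 8}
X − Xᶜ = {2, 3, 4, 5, 6, 7, 9}
(X − Xᶜ)ᶜ = {1, 8}
(X − Xᶜ)ᶜ ∪ Y = {1, 2, 6, 8}
Z Δ X = {1, 2, 3, 4, 5, 9}
(Z Δ X) ∪ X = {1, 2, 3, 4, 5, 6, 7, 9}
((X − Xᶜ)ᶜ ∪ Y) ∪ ((Z Δ X) ∪ X) = {1, 2, 3, 4, 5, 6, 7, 8, 9}
Every element of {2, 3, 4, 5, 8, 9} is in {1, 2, 3, 4, 5, 6, 7, 8, 9}, so Z Δ (X − (X ∪ Y))ᶜ ⊆ ((X − Xᶜ)ᶜ ∪ Y) ∪ ((Z Δ X) ∪ X).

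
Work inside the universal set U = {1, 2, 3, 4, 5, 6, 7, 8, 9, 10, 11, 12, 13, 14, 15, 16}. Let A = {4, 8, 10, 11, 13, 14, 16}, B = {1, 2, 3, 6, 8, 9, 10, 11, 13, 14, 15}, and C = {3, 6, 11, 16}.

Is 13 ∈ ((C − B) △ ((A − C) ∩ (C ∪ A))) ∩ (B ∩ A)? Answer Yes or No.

13 ∉ C and 13 ∈ B, so 13 ∉ C − B
13 ∈ A and 13 ∉ C, so 13 ∈ A − C
13 ∉ C and 13 ∈ A, so 13 ∈ C ∪ A
13 ∈ (A − C) and 13 ∈ (C ∪ A), so 13 ∈ (A − C) ∩ (C ∪ A)
13 ∉ (C − B) and 13 ∈ ((A − C) ∩ (C ∪ A)), so 13 ∈ (C − B) △ ((A − C) ∩ (C ∪ A))
13 ∈ B and 13 ∈ A, so 13 ∈ B ∩ A
13 ∈ ((C − B) △ ((A − C) ∩ (C ∪ A))) and 13 ∈ (B ∩ A), so 13 ∈ ((C − B) △ ((A − C) ∩ (C ∪ A))) ∩ (B ∩ A)

Yes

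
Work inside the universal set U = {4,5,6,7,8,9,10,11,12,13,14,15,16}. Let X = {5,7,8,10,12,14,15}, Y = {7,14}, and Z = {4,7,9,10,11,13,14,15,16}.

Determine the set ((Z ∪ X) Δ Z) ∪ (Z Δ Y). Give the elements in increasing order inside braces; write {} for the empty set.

{4,5,8,9,10,11,12,13,15,16}

Z ∪ X = {4,5,7,8,9,10,11,12,13,14,15,16}
(Z ∪ X) Δ Z = {5,8,12}
Z Δ Y = {4,9,10,11,13,15,16}
((Z ∪ X) Δ Z) ∪ (Z Δ Y) = {4,5,8,9,10,11,12,13,15,16}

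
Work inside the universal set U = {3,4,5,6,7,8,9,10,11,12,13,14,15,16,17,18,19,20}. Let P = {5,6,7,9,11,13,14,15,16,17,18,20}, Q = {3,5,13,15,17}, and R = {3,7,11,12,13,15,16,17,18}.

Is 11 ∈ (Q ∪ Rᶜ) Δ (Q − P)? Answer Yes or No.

No

11 ∈ R, so 11 ∉ Rᶜ
11 ∉ Q and 11 ∉ Rᶜ, so 11 ∉ Q ∪ Rᶜ
11 ∉ Q and 11 ∈ P, so 11 ∉ Q − P
11 ∉ (Q ∪ Rᶜ) and 11 ∉ (Q − P), so 11 ∉ (Q ∪ Rᶜ) Δ (Q − P)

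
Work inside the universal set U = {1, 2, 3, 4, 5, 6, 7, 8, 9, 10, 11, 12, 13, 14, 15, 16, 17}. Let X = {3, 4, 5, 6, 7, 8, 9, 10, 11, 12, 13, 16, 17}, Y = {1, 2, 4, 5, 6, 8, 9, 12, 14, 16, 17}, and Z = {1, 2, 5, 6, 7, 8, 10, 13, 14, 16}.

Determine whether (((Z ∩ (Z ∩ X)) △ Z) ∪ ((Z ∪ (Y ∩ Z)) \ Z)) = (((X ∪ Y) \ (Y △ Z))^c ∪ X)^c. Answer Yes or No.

Yes

Z ∩ X = {5, 6, 7, 8, 10, 13, 16}
Z ∩ (Z ∩ X) = {5, 6, 7, 8, 10, 13, 16}
(Z ∩ (Z ∩ X)) △ Z = {1, 2, 14}
Y ∩ Z = {1, 2, 5, 6, 8, 14, 16}
Z ∪ (Y ∩ Z) = {1, 2, 5, 6, 7, 8, 10, 13, 14, 16}
(Z ∪ (Y ∩ Z)) \ Z = {}
((Z ∩ (Z ∩ X)) △ Z) ∪ ((Z ∪ (Y ∩ Z)) \ Z) = {1, 2, 14}
X ∪ Y = {1, 2, 3, 4, 5, 6, 7, 8, 9, 10, 11, 12, 13, 14, 16, 17}
Y △ Z = {4, 7, 9, 10, 12, 13, 17}
(X ∪ Y) \ (Y △ Z) = {1, 2, 3, 5, 6, 8, 11, 14, 16}
((X ∪ Y) \ (Y △ Z))^c = {4, 7, 9, 10, 12, 13, 15, 17}
((X ∪ Y) \ (Y △ Z))^c ∪ X = {3, 4, 5, 6, 7, 8, 9, 10, 11, 12, 13, 15, 16, 17}
(((X ∪ Y) \ (Y △ Z))^c ∪ X)^c = {1, 2, 14}
Both equal {1, 2, 14}, so ((Z ∩ (Z ∩ X)) △ Z) ∪ ((Z ∪ (Y ∩ Z)) \ Z) = (((X ∪ Y) \ (Y △ Z))^c ∪ X)^c.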